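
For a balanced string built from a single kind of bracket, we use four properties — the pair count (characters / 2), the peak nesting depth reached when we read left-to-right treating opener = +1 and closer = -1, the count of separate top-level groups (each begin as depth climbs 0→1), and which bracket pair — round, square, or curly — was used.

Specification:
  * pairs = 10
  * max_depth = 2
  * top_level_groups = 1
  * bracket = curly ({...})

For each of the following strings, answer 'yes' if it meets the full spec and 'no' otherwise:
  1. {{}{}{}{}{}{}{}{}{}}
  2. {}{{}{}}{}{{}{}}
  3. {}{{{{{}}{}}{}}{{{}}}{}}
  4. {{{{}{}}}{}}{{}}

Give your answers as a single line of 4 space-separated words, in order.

Answer: yes no no no

Derivation:
String 1 '{{}{}{}{}{}{}{}{}{}}': depth seq [1 2 1 2 1 2 1 2 1 2 1 2 1 2 1 2 1 2 1 0]
  -> pairs=10 depth=2 groups=1 -> yes
String 2 '{}{{}{}}{}{{}{}}': depth seq [1 0 1 2 1 2 1 0 1 0 1 2 1 2 1 0]
  -> pairs=8 depth=2 groups=4 -> no
String 3 '{}{{{{{}}{}}{}}{{{}}}{}}': depth seq [1 0 1 2 3 4 5 4 3 4 3 2 3 2 1 2 3 4 3 2 1 2 1 0]
  -> pairs=12 depth=5 groups=2 -> no
String 4 '{{{{}{}}}{}}{{}}': depth seq [1 2 3 4 3 4 3 2 1 2 1 0 1 2 1 0]
  -> pairs=8 depth=4 groups=2 -> no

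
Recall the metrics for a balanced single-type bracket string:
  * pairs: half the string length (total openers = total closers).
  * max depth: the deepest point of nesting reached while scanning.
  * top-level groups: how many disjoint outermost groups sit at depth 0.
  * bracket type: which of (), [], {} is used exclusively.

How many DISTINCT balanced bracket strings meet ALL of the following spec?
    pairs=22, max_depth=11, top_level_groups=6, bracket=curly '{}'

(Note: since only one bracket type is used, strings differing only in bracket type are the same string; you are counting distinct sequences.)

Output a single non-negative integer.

Spec: pairs=22 depth=11 groups=6
Count(depth <= 11) = 3509705448
Count(depth <= 10) = 3502460700
Count(depth == 11) = 3509705448 - 3502460700 = 7244748

Answer: 7244748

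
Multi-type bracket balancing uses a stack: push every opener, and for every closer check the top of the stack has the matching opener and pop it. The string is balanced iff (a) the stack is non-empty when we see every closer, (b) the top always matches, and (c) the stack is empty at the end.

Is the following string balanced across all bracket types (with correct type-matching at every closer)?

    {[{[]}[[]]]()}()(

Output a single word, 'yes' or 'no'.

Answer: no

Derivation:
pos 0: push '{'; stack = {
pos 1: push '['; stack = {[
pos 2: push '{'; stack = {[{
pos 3: push '['; stack = {[{[
pos 4: ']' matches '['; pop; stack = {[{
pos 5: '}' matches '{'; pop; stack = {[
pos 6: push '['; stack = {[[
pos 7: push '['; stack = {[[[
pos 8: ']' matches '['; pop; stack = {[[
pos 9: ']' matches '['; pop; stack = {[
pos 10: ']' matches '['; pop; stack = {
pos 11: push '('; stack = {(
pos 12: ')' matches '('; pop; stack = {
pos 13: '}' matches '{'; pop; stack = (empty)
pos 14: push '('; stack = (
pos 15: ')' matches '('; pop; stack = (empty)
pos 16: push '('; stack = (
end: stack still non-empty (() → INVALID
Verdict: unclosed openers at end: ( → no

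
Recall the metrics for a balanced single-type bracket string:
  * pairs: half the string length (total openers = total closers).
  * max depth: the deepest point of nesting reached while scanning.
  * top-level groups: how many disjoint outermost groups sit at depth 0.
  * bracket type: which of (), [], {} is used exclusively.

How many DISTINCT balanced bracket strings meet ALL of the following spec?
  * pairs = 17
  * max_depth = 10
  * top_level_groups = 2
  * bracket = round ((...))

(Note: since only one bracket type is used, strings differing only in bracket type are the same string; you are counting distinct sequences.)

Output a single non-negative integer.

Answer: 632896

Derivation:
Spec: pairs=17 depth=10 groups=2
Count(depth <= 10) = 35134718
Count(depth <= 9) = 34501822
Count(depth == 10) = 35134718 - 34501822 = 632896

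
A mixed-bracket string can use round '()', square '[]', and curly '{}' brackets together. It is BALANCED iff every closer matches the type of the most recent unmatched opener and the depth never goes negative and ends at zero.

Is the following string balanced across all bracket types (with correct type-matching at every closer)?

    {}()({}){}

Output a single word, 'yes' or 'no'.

Answer: yes

Derivation:
pos 0: push '{'; stack = {
pos 1: '}' matches '{'; pop; stack = (empty)
pos 2: push '('; stack = (
pos 3: ')' matches '('; pop; stack = (empty)
pos 4: push '('; stack = (
pos 5: push '{'; stack = ({
pos 6: '}' matches '{'; pop; stack = (
pos 7: ')' matches '('; pop; stack = (empty)
pos 8: push '{'; stack = {
pos 9: '}' matches '{'; pop; stack = (empty)
end: stack empty → VALID
Verdict: properly nested → yes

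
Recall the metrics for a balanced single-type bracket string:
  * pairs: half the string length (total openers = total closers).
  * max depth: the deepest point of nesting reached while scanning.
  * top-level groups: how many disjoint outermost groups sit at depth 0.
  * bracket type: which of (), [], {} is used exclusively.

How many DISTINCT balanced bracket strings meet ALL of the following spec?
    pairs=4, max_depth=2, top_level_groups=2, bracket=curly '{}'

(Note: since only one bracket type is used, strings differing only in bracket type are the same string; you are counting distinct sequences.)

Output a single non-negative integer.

Spec: pairs=4 depth=2 groups=2
Count(depth <= 2) = 3
Count(depth <= 1) = 0
Count(depth == 2) = 3 - 0 = 3

Answer: 3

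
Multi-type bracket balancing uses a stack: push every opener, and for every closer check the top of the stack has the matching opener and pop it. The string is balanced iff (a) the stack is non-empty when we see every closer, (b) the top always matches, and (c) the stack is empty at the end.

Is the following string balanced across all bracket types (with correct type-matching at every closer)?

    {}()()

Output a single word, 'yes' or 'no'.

Answer: yes

Derivation:
pos 0: push '{'; stack = {
pos 1: '}' matches '{'; pop; stack = (empty)
pos 2: push '('; stack = (
pos 3: ')' matches '('; pop; stack = (empty)
pos 4: push '('; stack = (
pos 5: ')' matches '('; pop; stack = (empty)
end: stack empty → VALID
Verdict: properly nested → yes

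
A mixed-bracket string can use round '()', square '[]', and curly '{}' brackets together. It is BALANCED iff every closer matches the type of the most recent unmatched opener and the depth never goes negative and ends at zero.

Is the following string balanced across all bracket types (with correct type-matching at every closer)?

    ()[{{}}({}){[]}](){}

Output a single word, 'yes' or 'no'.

pos 0: push '('; stack = (
pos 1: ')' matches '('; pop; stack = (empty)
pos 2: push '['; stack = [
pos 3: push '{'; stack = [{
pos 4: push '{'; stack = [{{
pos 5: '}' matches '{'; pop; stack = [{
pos 6: '}' matches '{'; pop; stack = [
pos 7: push '('; stack = [(
pos 8: push '{'; stack = [({
pos 9: '}' matches '{'; pop; stack = [(
pos 10: ')' matches '('; pop; stack = [
pos 11: push '{'; stack = [{
pos 12: push '['; stack = [{[
pos 13: ']' matches '['; pop; stack = [{
pos 14: '}' matches '{'; pop; stack = [
pos 15: ']' matches '['; pop; stack = (empty)
pos 16: push '('; stack = (
pos 17: ')' matches '('; pop; stack = (empty)
pos 18: push '{'; stack = {
pos 19: '}' matches '{'; pop; stack = (empty)
end: stack empty → VALID
Verdict: properly nested → yes

Answer: yes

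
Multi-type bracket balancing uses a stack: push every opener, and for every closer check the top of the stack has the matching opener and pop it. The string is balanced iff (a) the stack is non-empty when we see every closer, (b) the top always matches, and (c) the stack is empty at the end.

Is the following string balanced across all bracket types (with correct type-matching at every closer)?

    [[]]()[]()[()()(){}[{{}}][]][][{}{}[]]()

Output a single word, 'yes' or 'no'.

Answer: yes

Derivation:
pos 0: push '['; stack = [
pos 1: push '['; stack = [[
pos 2: ']' matches '['; pop; stack = [
pos 3: ']' matches '['; pop; stack = (empty)
pos 4: push '('; stack = (
pos 5: ')' matches '('; pop; stack = (empty)
pos 6: push '['; stack = [
pos 7: ']' matches '['; pop; stack = (empty)
pos 8: push '('; stack = (
pos 9: ')' matches '('; pop; stack = (empty)
pos 10: push '['; stack = [
pos 11: push '('; stack = [(
pos 12: ')' matches '('; pop; stack = [
pos 13: push '('; stack = [(
pos 14: ')' matches '('; pop; stack = [
pos 15: push '('; stack = [(
pos 16: ')' matches '('; pop; stack = [
pos 17: push '{'; stack = [{
pos 18: '}' matches '{'; pop; stack = [
pos 19: push '['; stack = [[
pos 20: push '{'; stack = [[{
pos 21: push '{'; stack = [[{{
pos 22: '}' matches '{'; pop; stack = [[{
pos 23: '}' matches '{'; pop; stack = [[
pos 24: ']' matches '['; pop; stack = [
pos 25: push '['; stack = [[
pos 26: ']' matches '['; pop; stack = [
pos 27: ']' matches '['; pop; stack = (empty)
pos 28: push '['; stack = [
pos 29: ']' matches '['; pop; stack = (empty)
pos 30: push '['; stack = [
pos 31: push '{'; stack = [{
pos 32: '}' matches '{'; pop; stack = [
pos 33: push '{'; stack = [{
pos 34: '}' matches '{'; pop; stack = [
pos 35: push '['; stack = [[
pos 36: ']' matches '['; pop; stack = [
pos 37: ']' matches '['; pop; stack = (empty)
pos 38: push '('; stack = (
pos 39: ')' matches '('; pop; stack = (empty)
end: stack empty → VALID
Verdict: properly nested → yes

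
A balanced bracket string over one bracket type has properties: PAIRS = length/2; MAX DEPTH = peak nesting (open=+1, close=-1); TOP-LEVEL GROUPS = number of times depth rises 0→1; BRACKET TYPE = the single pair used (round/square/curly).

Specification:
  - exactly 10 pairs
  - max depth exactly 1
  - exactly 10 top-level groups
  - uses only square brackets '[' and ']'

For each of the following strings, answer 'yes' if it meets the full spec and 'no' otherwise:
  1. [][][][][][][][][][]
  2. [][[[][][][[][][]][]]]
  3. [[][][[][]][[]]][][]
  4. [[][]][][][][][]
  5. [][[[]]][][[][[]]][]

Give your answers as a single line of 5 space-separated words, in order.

String 1 '[][][][][][][][][][]': depth seq [1 0 1 0 1 0 1 0 1 0 1 0 1 0 1 0 1 0 1 0]
  -> pairs=10 depth=1 groups=10 -> yes
String 2 '[][[[][][][[][][]][]]]': depth seq [1 0 1 2 3 2 3 2 3 2 3 4 3 4 3 4 3 2 3 2 1 0]
  -> pairs=11 depth=4 groups=2 -> no
String 3 '[[][][[][]][[]]][][]': depth seq [1 2 1 2 1 2 3 2 3 2 1 2 3 2 1 0 1 0 1 0]
  -> pairs=10 depth=3 groups=3 -> no
String 4 '[[][]][][][][][]': depth seq [1 2 1 2 1 0 1 0 1 0 1 0 1 0 1 0]
  -> pairs=8 depth=2 groups=6 -> no
String 5 '[][[[]]][][[][[]]][]': depth seq [1 0 1 2 3 2 1 0 1 0 1 2 1 2 3 2 1 0 1 0]
  -> pairs=10 depth=3 groups=5 -> no

Answer: yes no no no no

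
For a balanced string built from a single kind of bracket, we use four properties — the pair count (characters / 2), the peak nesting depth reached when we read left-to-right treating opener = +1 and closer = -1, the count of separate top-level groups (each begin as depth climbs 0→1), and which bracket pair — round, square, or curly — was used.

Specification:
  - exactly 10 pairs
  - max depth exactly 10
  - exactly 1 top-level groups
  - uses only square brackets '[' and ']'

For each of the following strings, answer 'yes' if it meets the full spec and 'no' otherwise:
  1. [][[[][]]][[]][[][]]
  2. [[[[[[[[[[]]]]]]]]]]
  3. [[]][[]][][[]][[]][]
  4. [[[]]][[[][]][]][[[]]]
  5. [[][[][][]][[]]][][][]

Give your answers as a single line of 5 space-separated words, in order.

Answer: no yes no no no

Derivation:
String 1 '[][[[][]]][[]][[][]]': depth seq [1 0 1 2 3 2 3 2 1 0 1 2 1 0 1 2 1 2 1 0]
  -> pairs=10 depth=3 groups=4 -> no
String 2 '[[[[[[[[[[]]]]]]]]]]': depth seq [1 2 3 4 5 6 7 8 9 10 9 8 7 6 5 4 3 2 1 0]
  -> pairs=10 depth=10 groups=1 -> yes
String 3 '[[]][[]][][[]][[]][]': depth seq [1 2 1 0 1 2 1 0 1 0 1 2 1 0 1 2 1 0 1 0]
  -> pairs=10 depth=2 groups=6 -> no
String 4 '[[[]]][[[][]][]][[[]]]': depth seq [1 2 3 2 1 0 1 2 3 2 3 2 1 2 1 0 1 2 3 2 1 0]
  -> pairs=11 depth=3 groups=3 -> no
String 5 '[[][[][][]][[]]][][][]': depth seq [1 2 1 2 3 2 3 2 3 2 1 2 3 2 1 0 1 0 1 0 1 0]
  -> pairs=11 depth=3 groups=4 -> no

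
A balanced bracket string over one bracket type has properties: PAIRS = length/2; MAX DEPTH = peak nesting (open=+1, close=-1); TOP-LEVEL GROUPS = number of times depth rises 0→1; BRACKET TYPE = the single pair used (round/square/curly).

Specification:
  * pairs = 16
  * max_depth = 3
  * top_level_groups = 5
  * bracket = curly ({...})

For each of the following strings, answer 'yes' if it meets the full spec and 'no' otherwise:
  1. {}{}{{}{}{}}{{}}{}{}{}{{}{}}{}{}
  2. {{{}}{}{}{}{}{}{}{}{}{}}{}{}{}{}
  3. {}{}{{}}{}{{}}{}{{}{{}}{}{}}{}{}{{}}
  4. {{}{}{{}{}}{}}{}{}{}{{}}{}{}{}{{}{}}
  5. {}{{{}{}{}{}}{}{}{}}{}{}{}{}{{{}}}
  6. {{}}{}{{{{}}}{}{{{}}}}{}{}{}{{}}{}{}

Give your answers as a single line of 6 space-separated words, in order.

String 1 '{}{}{{}{}{}}{{}}{}{}{}{{}{}}{}{}': depth seq [1 0 1 0 1 2 1 2 1 2 1 0 1 2 1 0 1 0 1 0 1 0 1 2 1 2 1 0 1 0 1 0]
  -> pairs=16 depth=2 groups=10 -> no
String 2 '{{{}}{}{}{}{}{}{}{}{}{}}{}{}{}{}': depth seq [1 2 3 2 1 2 1 2 1 2 1 2 1 2 1 2 1 2 1 2 1 2 1 0 1 0 1 0 1 0 1 0]
  -> pairs=16 depth=3 groups=5 -> yes
String 3 '{}{}{{}}{}{{}}{}{{}{{}}{}{}}{}{}{{}}': depth seq [1 0 1 0 1 2 1 0 1 0 1 2 1 0 1 0 1 2 1 2 3 2 1 2 1 2 1 0 1 0 1 0 1 2 1 0]
  -> pairs=18 depth=3 groups=10 -> no
String 4 '{{}{}{{}{}}{}}{}{}{}{{}}{}{}{}{{}{}}': depth seq [1 2 1 2 1 2 3 2 3 2 1 2 1 0 1 0 1 0 1 0 1 2 1 0 1 0 1 0 1 0 1 2 1 2 1 0]
  -> pairs=18 depth=3 groups=9 -> no
String 5 '{}{{{}{}{}{}}{}{}{}}{}{}{}{}{{{}}}': depth seq [1 0 1 2 3 2 3 2 3 2 3 2 1 2 1 2 1 2 1 0 1 0 1 0 1 0 1 0 1 2 3 2 1 0]
  -> pairs=17 depth=3 groups=7 -> no
String 6 '{{}}{}{{{{}}}{}{{{}}}}{}{}{}{{}}{}{}': depth seq [1 2 1 0 1 0 1 2 3 4 3 2 1 2 1 2 3 4 3 2 1 0 1 0 1 0 1 0 1 2 1 0 1 0 1 0]
  -> pairs=18 depth=4 groups=9 -> no

Answer: no yes no no no no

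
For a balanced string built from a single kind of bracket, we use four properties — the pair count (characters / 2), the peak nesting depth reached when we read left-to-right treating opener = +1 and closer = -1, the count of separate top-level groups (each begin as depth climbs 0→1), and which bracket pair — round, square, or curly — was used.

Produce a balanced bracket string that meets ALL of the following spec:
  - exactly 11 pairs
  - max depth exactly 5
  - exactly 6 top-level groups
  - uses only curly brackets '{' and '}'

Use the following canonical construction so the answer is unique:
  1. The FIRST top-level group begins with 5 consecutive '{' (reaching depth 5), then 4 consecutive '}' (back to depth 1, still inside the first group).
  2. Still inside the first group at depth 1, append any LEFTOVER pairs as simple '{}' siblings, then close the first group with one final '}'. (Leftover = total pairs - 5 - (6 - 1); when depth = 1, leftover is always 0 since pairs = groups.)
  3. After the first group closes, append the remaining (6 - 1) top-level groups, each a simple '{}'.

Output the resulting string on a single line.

Spec: pairs=11 depth=5 groups=6
Leftover pairs = 11 - 5 - (6-1) = 1
First group: deep chain of depth 5 + 1 sibling pairs
Remaining 5 groups: simple '{}' each

Answer: {{{{{}}}}{}}{}{}{}{}{}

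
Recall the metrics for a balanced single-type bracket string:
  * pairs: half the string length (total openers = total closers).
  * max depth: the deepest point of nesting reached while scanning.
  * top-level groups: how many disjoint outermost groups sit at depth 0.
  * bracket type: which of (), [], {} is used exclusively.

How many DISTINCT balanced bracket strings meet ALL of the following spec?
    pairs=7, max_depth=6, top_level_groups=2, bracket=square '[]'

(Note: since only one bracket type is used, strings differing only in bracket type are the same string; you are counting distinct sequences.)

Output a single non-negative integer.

Spec: pairs=7 depth=6 groups=2
Count(depth <= 6) = 132
Count(depth <= 5) = 130
Count(depth == 6) = 132 - 130 = 2

Answer: 2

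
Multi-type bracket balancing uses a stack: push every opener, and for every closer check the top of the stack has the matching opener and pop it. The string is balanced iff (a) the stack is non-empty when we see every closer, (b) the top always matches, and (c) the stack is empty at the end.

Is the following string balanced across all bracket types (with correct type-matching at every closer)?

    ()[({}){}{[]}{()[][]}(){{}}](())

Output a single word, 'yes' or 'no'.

pos 0: push '('; stack = (
pos 1: ')' matches '('; pop; stack = (empty)
pos 2: push '['; stack = [
pos 3: push '('; stack = [(
pos 4: push '{'; stack = [({
pos 5: '}' matches '{'; pop; stack = [(
pos 6: ')' matches '('; pop; stack = [
pos 7: push '{'; stack = [{
pos 8: '}' matches '{'; pop; stack = [
pos 9: push '{'; stack = [{
pos 10: push '['; stack = [{[
pos 11: ']' matches '['; pop; stack = [{
pos 12: '}' matches '{'; pop; stack = [
pos 13: push '{'; stack = [{
pos 14: push '('; stack = [{(
pos 15: ')' matches '('; pop; stack = [{
pos 16: push '['; stack = [{[
pos 17: ']' matches '['; pop; stack = [{
pos 18: push '['; stack = [{[
pos 19: ']' matches '['; pop; stack = [{
pos 20: '}' matches '{'; pop; stack = [
pos 21: push '('; stack = [(
pos 22: ')' matches '('; pop; stack = [
pos 23: push '{'; stack = [{
pos 24: push '{'; stack = [{{
pos 25: '}' matches '{'; pop; stack = [{
pos 26: '}' matches '{'; pop; stack = [
pos 27: ']' matches '['; pop; stack = (empty)
pos 28: push '('; stack = (
pos 29: push '('; stack = ((
pos 30: ')' matches '('; pop; stack = (
pos 31: ')' matches '('; pop; stack = (empty)
end: stack empty → VALID
Verdict: properly nested → yes

Answer: yes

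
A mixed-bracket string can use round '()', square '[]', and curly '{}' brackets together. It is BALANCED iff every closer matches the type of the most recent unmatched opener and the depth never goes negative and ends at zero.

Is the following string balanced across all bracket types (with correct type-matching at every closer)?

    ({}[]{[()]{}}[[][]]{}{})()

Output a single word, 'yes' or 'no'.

Answer: yes

Derivation:
pos 0: push '('; stack = (
pos 1: push '{'; stack = ({
pos 2: '}' matches '{'; pop; stack = (
pos 3: push '['; stack = ([
pos 4: ']' matches '['; pop; stack = (
pos 5: push '{'; stack = ({
pos 6: push '['; stack = ({[
pos 7: push '('; stack = ({[(
pos 8: ')' matches '('; pop; stack = ({[
pos 9: ']' matches '['; pop; stack = ({
pos 10: push '{'; stack = ({{
pos 11: '}' matches '{'; pop; stack = ({
pos 12: '}' matches '{'; pop; stack = (
pos 13: push '['; stack = ([
pos 14: push '['; stack = ([[
pos 15: ']' matches '['; pop; stack = ([
pos 16: push '['; stack = ([[
pos 17: ']' matches '['; pop; stack = ([
pos 18: ']' matches '['; pop; stack = (
pos 19: push '{'; stack = ({
pos 20: '}' matches '{'; pop; stack = (
pos 21: push '{'; stack = ({
pos 22: '}' matches '{'; pop; stack = (
pos 23: ')' matches '('; pop; stack = (empty)
pos 24: push '('; stack = (
pos 25: ')' matches '('; pop; stack = (empty)
end: stack empty → VALID
Verdict: properly nested → yes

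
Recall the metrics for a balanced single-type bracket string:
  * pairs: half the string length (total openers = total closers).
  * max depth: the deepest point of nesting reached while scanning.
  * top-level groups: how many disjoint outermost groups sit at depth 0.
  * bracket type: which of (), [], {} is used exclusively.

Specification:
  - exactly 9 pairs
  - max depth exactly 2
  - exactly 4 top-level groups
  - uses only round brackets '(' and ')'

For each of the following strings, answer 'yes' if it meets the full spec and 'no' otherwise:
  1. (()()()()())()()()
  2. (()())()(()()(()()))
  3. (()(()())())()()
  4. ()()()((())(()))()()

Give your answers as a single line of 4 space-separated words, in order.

Answer: yes no no no

Derivation:
String 1 '(()()()()())()()()': depth seq [1 2 1 2 1 2 1 2 1 2 1 0 1 0 1 0 1 0]
  -> pairs=9 depth=2 groups=4 -> yes
String 2 '(()())()(()()(()()))': depth seq [1 2 1 2 1 0 1 0 1 2 1 2 1 2 3 2 3 2 1 0]
  -> pairs=10 depth=3 groups=3 -> no
String 3 '(()(()())())()()': depth seq [1 2 1 2 3 2 3 2 1 2 1 0 1 0 1 0]
  -> pairs=8 depth=3 groups=3 -> no
String 4 '()()()((())(()))()()': depth seq [1 0 1 0 1 0 1 2 3 2 1 2 3 2 1 0 1 0 1 0]
  -> pairs=10 depth=3 groups=6 -> no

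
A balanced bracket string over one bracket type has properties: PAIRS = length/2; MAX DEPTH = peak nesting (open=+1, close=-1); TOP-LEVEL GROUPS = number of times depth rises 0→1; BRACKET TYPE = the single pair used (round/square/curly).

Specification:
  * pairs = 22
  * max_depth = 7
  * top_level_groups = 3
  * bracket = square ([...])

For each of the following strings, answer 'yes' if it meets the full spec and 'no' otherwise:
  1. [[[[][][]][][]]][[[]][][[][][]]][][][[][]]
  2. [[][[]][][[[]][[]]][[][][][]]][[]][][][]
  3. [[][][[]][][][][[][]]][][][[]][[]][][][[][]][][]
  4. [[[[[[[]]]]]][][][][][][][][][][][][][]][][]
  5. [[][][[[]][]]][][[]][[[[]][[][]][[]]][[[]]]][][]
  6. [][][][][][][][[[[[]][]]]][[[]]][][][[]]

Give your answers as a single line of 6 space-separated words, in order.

String 1 '[[[[][][]][][]]][[[]][][[][][]]][][][[][]]': depth seq [1 2 3 4 3 4 3 4 3 2 3 2 3 2 1 0 1 2 3 2 1 2 1 2 3 2 3 2 3 2 1 0 1 0 1 0 1 2 1 2 1 0]
  -> pairs=21 depth=4 groups=5 -> no
String 2 '[[][[]][][[[]][[]]][[][][][]]][[]][][][]': depth seq [1 2 1 2 3 2 1 2 1 2 3 4 3 2 3 4 3 2 1 2 3 2 3 2 3 2 3 2 1 0 1 2 1 0 1 0 1 0 1 0]
  -> pairs=20 depth=4 groups=5 -> no
String 3 '[[][][[]][][][][[][]]][][][[]][[]][][][[][]][][]': depth seq [1 2 1 2 1 2 3 2 1 2 1 2 1 2 1 2 3 2 3 2 1 0 1 0 1 0 1 2 1 0 1 2 1 0 1 0 1 0 1 2 1 2 1 0 1 0 1 0]
  -> pairs=24 depth=3 groups=10 -> no
String 4 '[[[[[[[]]]]]][][][][][][][][][][][][][]][][]': depth seq [1 2 3 4 5 6 7 6 5 4 3 2 1 2 1 2 1 2 1 2 1 2 1 2 1 2 1 2 1 2 1 2 1 2 1 2 1 2 1 0 1 0 1 0]
  -> pairs=22 depth=7 groups=3 -> yes
String 5 '[[][][[[]][]]][][[]][[[[]][[][]][[]]][[[]]]][][]': depth seq [1 2 1 2 1 2 3 4 3 2 3 2 1 0 1 0 1 2 1 0 1 2 3 4 3 2 3 4 3 4 3 2 3 4 3 2 1 2 3 4 3 2 1 0 1 0 1 0]
  -> pairs=24 depth=4 groups=6 -> no
String 6 '[][][][][][][][[[[[]][]]]][[[]]][][][[]]': depth seq [1 0 1 0 1 0 1 0 1 0 1 0 1 0 1 2 3 4 5 4 3 4 3 2 1 0 1 2 3 2 1 0 1 0 1 0 1 2 1 0]
  -> pairs=20 depth=5 groups=12 -> no

Answer: no no no yes no no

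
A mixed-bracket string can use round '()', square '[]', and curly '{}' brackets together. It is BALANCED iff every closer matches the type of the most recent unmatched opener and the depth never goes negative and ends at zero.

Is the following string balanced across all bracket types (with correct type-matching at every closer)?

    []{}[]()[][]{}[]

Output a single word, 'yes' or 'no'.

Answer: yes

Derivation:
pos 0: push '['; stack = [
pos 1: ']' matches '['; pop; stack = (empty)
pos 2: push '{'; stack = {
pos 3: '}' matches '{'; pop; stack = (empty)
pos 4: push '['; stack = [
pos 5: ']' matches '['; pop; stack = (empty)
pos 6: push '('; stack = (
pos 7: ')' matches '('; pop; stack = (empty)
pos 8: push '['; stack = [
pos 9: ']' matches '['; pop; stack = (empty)
pos 10: push '['; stack = [
pos 11: ']' matches '['; pop; stack = (empty)
pos 12: push '{'; stack = {
pos 13: '}' matches '{'; pop; stack = (empty)
pos 14: push '['; stack = [
pos 15: ']' matches '['; pop; stack = (empty)
end: stack empty → VALID
Verdict: properly nested → yes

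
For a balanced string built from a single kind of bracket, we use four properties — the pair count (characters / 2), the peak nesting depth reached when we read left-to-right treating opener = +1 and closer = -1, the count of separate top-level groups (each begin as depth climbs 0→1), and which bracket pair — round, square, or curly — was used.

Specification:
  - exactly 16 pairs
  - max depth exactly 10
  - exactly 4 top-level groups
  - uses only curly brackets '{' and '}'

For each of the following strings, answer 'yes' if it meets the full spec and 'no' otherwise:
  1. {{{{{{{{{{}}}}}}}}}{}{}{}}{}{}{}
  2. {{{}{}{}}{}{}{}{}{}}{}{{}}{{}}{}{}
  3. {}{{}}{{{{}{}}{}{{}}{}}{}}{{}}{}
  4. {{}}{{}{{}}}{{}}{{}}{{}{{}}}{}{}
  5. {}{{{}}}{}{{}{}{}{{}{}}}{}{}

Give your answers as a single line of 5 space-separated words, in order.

Answer: yes no no no no

Derivation:
String 1 '{{{{{{{{{{}}}}}}}}}{}{}{}}{}{}{}': depth seq [1 2 3 4 5 6 7 8 9 10 9 8 7 6 5 4 3 2 1 2 1 2 1 2 1 0 1 0 1 0 1 0]
  -> pairs=16 depth=10 groups=4 -> yes
String 2 '{{{}{}{}}{}{}{}{}{}}{}{{}}{{}}{}{}': depth seq [1 2 3 2 3 2 3 2 1 2 1 2 1 2 1 2 1 2 1 0 1 0 1 2 1 0 1 2 1 0 1 0 1 0]
  -> pairs=17 depth=3 groups=6 -> no
String 3 '{}{{}}{{{{}{}}{}{{}}{}}{}}{{}}{}': depth seq [1 0 1 2 1 0 1 2 3 4 3 4 3 2 3 2 3 4 3 2 3 2 1 2 1 0 1 2 1 0 1 0]
  -> pairs=16 depth=4 groups=5 -> no
String 4 '{{}}{{}{{}}}{{}}{{}}{{}{{}}}{}{}': depth seq [1 2 1 0 1 2 1 2 3 2 1 0 1 2 1 0 1 2 1 0 1 2 1 2 3 2 1 0 1 0 1 0]
  -> pairs=16 depth=3 groups=7 -> no
String 5 '{}{{{}}}{}{{}{}{}{{}{}}}{}{}': depth seq [1 0 1 2 3 2 1 0 1 0 1 2 1 2 1 2 1 2 3 2 3 2 1 0 1 0 1 0]
  -> pairs=14 depth=3 groups=6 -> no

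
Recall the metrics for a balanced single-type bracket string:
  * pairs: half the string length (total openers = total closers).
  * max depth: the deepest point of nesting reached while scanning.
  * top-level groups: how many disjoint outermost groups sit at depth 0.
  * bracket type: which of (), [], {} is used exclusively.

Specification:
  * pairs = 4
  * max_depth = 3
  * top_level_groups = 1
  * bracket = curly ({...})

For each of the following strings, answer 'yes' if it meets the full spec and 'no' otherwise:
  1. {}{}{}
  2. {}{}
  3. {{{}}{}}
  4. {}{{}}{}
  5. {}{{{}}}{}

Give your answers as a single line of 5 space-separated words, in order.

String 1 '{}{}{}': depth seq [1 0 1 0 1 0]
  -> pairs=3 depth=1 groups=3 -> no
String 2 '{}{}': depth seq [1 0 1 0]
  -> pairs=2 depth=1 groups=2 -> no
String 3 '{{{}}{}}': depth seq [1 2 3 2 1 2 1 0]
  -> pairs=4 depth=3 groups=1 -> yes
String 4 '{}{{}}{}': depth seq [1 0 1 2 1 0 1 0]
  -> pairs=4 depth=2 groups=3 -> no
String 5 '{}{{{}}}{}': depth seq [1 0 1 2 3 2 1 0 1 0]
  -> pairs=5 depth=3 groups=3 -> no

Answer: no no yes no no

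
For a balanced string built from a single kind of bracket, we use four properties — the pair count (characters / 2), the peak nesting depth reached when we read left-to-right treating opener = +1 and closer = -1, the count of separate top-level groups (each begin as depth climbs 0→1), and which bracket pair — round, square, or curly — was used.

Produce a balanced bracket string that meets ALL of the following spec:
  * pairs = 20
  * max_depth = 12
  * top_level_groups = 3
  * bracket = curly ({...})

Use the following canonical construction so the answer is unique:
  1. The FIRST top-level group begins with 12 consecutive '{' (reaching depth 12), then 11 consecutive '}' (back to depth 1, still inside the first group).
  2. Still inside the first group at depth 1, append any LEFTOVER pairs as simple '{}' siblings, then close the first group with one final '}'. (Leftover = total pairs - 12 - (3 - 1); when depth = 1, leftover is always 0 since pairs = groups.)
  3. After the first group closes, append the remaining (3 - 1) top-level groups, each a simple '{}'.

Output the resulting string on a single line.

Answer: {{{{{{{{{{{{}}}}}}}}}}}{}{}{}{}{}{}}{}{}

Derivation:
Spec: pairs=20 depth=12 groups=3
Leftover pairs = 20 - 12 - (3-1) = 6
First group: deep chain of depth 12 + 6 sibling pairs
Remaining 2 groups: simple '{}' each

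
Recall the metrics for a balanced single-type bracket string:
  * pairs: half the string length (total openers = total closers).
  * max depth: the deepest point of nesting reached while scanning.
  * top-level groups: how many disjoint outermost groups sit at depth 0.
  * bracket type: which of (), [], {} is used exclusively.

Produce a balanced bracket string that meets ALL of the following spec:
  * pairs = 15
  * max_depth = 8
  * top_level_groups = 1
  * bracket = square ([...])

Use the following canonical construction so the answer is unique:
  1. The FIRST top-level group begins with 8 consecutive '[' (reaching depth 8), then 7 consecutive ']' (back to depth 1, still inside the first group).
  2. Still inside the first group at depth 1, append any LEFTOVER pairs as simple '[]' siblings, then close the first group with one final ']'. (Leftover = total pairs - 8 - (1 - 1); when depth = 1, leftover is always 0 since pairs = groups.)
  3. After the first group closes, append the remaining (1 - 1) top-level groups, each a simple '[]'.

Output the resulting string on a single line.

Answer: [[[[[[[[]]]]]]][][][][][][][]]

Derivation:
Spec: pairs=15 depth=8 groups=1
Leftover pairs = 15 - 8 - (1-1) = 7
First group: deep chain of depth 8 + 7 sibling pairs
Remaining 0 groups: simple '[]' each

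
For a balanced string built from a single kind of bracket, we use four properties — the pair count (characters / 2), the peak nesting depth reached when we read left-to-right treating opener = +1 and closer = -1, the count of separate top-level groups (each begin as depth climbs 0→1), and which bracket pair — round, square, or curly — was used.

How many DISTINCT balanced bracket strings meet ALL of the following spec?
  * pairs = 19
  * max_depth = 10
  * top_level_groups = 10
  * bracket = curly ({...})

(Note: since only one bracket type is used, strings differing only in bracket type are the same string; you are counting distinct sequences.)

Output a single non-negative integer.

Spec: pairs=19 depth=10 groups=10
Count(depth <= 10) = 2466750
Count(depth <= 9) = 2466740
Count(depth == 10) = 2466750 - 2466740 = 10

Answer: 10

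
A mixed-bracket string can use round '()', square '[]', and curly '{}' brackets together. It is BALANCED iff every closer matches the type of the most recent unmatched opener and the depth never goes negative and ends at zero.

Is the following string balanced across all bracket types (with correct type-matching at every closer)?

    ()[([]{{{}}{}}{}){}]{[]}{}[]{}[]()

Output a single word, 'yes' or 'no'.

Answer: yes

Derivation:
pos 0: push '('; stack = (
pos 1: ')' matches '('; pop; stack = (empty)
pos 2: push '['; stack = [
pos 3: push '('; stack = [(
pos 4: push '['; stack = [([
pos 5: ']' matches '['; pop; stack = [(
pos 6: push '{'; stack = [({
pos 7: push '{'; stack = [({{
pos 8: push '{'; stack = [({{{
pos 9: '}' matches '{'; pop; stack = [({{
pos 10: '}' matches '{'; pop; stack = [({
pos 11: push '{'; stack = [({{
pos 12: '}' matches '{'; pop; stack = [({
pos 13: '}' matches '{'; pop; stack = [(
pos 14: push '{'; stack = [({
pos 15: '}' matches '{'; pop; stack = [(
pos 16: ')' matches '('; pop; stack = [
pos 17: push '{'; stack = [{
pos 18: '}' matches '{'; pop; stack = [
pos 19: ']' matches '['; pop; stack = (empty)
pos 20: push '{'; stack = {
pos 21: push '['; stack = {[
pos 22: ']' matches '['; pop; stack = {
pos 23: '}' matches '{'; pop; stack = (empty)
pos 24: push '{'; stack = {
pos 25: '}' matches '{'; pop; stack = (empty)
pos 26: push '['; stack = [
pos 27: ']' matches '['; pop; stack = (empty)
pos 28: push '{'; stack = {
pos 29: '}' matches '{'; pop; stack = (empty)
pos 30: push '['; stack = [
pos 31: ']' matches '['; pop; stack = (empty)
pos 32: push '('; stack = (
pos 33: ')' matches '('; pop; stack = (empty)
end: stack empty → VALID
Verdict: properly nested → yes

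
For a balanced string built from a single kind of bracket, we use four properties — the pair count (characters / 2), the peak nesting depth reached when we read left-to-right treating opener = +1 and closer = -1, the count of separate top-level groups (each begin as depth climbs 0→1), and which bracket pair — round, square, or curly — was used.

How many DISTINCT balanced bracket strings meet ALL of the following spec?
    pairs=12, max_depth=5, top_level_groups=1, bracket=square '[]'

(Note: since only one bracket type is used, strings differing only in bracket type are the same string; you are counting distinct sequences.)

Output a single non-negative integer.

Answer: 18579

Derivation:
Spec: pairs=12 depth=5 groups=1
Count(depth <= 5) = 29525
Count(depth <= 4) = 10946
Count(depth == 5) = 29525 - 10946 = 18579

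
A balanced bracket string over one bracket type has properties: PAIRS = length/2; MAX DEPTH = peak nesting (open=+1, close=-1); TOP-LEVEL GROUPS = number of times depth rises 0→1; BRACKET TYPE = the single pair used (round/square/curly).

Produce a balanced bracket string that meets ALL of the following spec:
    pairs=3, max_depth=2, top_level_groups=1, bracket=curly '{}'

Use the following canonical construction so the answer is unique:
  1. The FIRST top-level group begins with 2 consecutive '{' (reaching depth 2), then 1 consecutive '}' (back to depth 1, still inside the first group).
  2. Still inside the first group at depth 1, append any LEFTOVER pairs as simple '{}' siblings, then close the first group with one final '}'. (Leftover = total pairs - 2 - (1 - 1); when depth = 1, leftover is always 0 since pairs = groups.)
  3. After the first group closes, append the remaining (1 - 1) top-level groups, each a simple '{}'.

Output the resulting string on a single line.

Answer: {{}{}}

Derivation:
Spec: pairs=3 depth=2 groups=1
Leftover pairs = 3 - 2 - (1-1) = 1
First group: deep chain of depth 2 + 1 sibling pairs
Remaining 0 groups: simple '{}' each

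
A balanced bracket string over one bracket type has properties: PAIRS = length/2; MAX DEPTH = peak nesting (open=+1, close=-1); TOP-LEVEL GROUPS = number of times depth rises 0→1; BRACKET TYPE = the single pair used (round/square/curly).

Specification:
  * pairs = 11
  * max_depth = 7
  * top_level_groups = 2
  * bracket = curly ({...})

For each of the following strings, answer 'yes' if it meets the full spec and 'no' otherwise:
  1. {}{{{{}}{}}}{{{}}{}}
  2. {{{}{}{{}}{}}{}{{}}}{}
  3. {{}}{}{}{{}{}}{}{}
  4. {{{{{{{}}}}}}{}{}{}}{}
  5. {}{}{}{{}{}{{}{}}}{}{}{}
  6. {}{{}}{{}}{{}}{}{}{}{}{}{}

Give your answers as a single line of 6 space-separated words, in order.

Answer: no no no yes no no

Derivation:
String 1 '{}{{{{}}{}}}{{{}}{}}': depth seq [1 0 1 2 3 4 3 2 3 2 1 0 1 2 3 2 1 2 1 0]
  -> pairs=10 depth=4 groups=3 -> no
String 2 '{{{}{}{{}}{}}{}{{}}}{}': depth seq [1 2 3 2 3 2 3 4 3 2 3 2 1 2 1 2 3 2 1 0 1 0]
  -> pairs=11 depth=4 groups=2 -> no
String 3 '{{}}{}{}{{}{}}{}{}': depth seq [1 2 1 0 1 0 1 0 1 2 1 2 1 0 1 0 1 0]
  -> pairs=9 depth=2 groups=6 -> no
String 4 '{{{{{{{}}}}}}{}{}{}}{}': depth seq [1 2 3 4 5 6 7 6 5 4 3 2 1 2 1 2 1 2 1 0 1 0]
  -> pairs=11 depth=7 groups=2 -> yes
String 5 '{}{}{}{{}{}{{}{}}}{}{}{}': depth seq [1 0 1 0 1 0 1 2 1 2 1 2 3 2 3 2 1 0 1 0 1 0 1 0]
  -> pairs=12 depth=3 groups=7 -> no
String 6 '{}{{}}{{}}{{}}{}{}{}{}{}{}': depth seq [1 0 1 2 1 0 1 2 1 0 1 2 1 0 1 0 1 0 1 0 1 0 1 0 1 0]
  -> pairs=13 depth=2 groups=10 -> no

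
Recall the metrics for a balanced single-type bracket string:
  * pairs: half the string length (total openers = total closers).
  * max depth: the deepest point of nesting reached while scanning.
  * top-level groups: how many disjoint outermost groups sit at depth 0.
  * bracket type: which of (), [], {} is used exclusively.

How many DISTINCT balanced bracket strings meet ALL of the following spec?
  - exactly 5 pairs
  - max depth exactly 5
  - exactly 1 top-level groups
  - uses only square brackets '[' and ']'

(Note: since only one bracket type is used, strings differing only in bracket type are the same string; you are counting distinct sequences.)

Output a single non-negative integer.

Answer: 1

Derivation:
Spec: pairs=5 depth=5 groups=1
Count(depth <= 5) = 14
Count(depth <= 4) = 13
Count(depth == 5) = 14 - 13 = 1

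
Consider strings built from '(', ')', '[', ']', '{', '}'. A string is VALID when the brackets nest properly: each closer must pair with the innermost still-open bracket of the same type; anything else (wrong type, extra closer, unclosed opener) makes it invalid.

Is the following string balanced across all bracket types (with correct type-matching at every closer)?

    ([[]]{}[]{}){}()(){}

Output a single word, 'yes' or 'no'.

pos 0: push '('; stack = (
pos 1: push '['; stack = ([
pos 2: push '['; stack = ([[
pos 3: ']' matches '['; pop; stack = ([
pos 4: ']' matches '['; pop; stack = (
pos 5: push '{'; stack = ({
pos 6: '}' matches '{'; pop; stack = (
pos 7: push '['; stack = ([
pos 8: ']' matches '['; pop; stack = (
pos 9: push '{'; stack = ({
pos 10: '}' matches '{'; pop; stack = (
pos 11: ')' matches '('; pop; stack = (empty)
pos 12: push '{'; stack = {
pos 13: '}' matches '{'; pop; stack = (empty)
pos 14: push '('; stack = (
pos 15: ')' matches '('; pop; stack = (empty)
pos 16: push '('; stack = (
pos 17: ')' matches '('; pop; stack = (empty)
pos 18: push '{'; stack = {
pos 19: '}' matches '{'; pop; stack = (empty)
end: stack empty → VALID
Verdict: properly nested → yes

Answer: yes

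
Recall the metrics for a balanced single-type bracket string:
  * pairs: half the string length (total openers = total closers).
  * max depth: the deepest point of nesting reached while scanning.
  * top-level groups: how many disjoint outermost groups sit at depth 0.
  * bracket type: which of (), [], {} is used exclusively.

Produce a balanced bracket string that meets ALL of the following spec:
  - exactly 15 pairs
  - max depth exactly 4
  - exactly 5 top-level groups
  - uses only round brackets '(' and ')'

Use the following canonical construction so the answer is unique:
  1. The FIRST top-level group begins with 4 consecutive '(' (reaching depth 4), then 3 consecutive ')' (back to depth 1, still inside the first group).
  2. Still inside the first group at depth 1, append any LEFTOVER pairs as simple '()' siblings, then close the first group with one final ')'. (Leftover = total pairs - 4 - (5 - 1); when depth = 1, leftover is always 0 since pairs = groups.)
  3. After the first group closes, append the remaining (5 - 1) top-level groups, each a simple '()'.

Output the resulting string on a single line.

Answer: (((()))()()()()()()())()()()()

Derivation:
Spec: pairs=15 depth=4 groups=5
Leftover pairs = 15 - 4 - (5-1) = 7
First group: deep chain of depth 4 + 7 sibling pairs
Remaining 4 groups: simple '()' each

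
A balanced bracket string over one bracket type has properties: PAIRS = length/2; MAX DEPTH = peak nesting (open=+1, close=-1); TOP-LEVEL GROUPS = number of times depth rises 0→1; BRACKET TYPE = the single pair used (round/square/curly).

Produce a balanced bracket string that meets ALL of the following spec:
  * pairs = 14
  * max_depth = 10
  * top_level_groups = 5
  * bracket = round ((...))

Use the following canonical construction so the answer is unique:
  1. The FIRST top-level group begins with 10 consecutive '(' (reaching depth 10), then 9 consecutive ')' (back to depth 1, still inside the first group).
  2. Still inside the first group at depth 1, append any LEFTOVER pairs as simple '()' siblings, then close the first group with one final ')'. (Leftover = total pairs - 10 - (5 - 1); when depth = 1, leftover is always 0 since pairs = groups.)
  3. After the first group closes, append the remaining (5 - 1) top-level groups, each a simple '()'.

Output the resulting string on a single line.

Answer: (((((((((())))))))))()()()()

Derivation:
Spec: pairs=14 depth=10 groups=5
Leftover pairs = 14 - 10 - (5-1) = 0
First group: deep chain of depth 10 + 0 sibling pairs
Remaining 4 groups: simple '()' each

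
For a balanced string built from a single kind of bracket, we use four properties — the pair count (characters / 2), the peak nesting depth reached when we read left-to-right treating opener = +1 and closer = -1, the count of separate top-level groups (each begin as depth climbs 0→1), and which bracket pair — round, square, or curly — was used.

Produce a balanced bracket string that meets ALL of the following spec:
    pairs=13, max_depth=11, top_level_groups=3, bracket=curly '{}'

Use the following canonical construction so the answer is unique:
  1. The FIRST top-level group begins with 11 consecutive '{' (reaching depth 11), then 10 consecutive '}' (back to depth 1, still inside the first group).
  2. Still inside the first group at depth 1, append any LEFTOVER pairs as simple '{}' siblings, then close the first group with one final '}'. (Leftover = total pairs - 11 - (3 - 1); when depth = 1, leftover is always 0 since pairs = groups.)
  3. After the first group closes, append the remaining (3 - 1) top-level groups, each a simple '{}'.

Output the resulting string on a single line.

Answer: {{{{{{{{{{{}}}}}}}}}}}{}{}

Derivation:
Spec: pairs=13 depth=11 groups=3
Leftover pairs = 13 - 11 - (3-1) = 0
First group: deep chain of depth 11 + 0 sibling pairs
Remaining 2 groups: simple '{}' each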